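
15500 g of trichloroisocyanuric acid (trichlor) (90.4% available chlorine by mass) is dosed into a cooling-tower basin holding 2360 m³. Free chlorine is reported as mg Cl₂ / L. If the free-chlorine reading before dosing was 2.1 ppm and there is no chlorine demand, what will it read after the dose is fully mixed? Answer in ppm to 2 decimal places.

8.04 ppm

Volume: 2360 m³ = 2,360,000 L.
Available chlorine delivered: 15,500 g × 0.904 = 14,010 g as Cl₂.
Concentration rise: 14,010 g / 2,360,000 L = 5.937 mg/L = 5.94 ppm.
Final FC: 2.1 + 5.94 = 8.04 ppm.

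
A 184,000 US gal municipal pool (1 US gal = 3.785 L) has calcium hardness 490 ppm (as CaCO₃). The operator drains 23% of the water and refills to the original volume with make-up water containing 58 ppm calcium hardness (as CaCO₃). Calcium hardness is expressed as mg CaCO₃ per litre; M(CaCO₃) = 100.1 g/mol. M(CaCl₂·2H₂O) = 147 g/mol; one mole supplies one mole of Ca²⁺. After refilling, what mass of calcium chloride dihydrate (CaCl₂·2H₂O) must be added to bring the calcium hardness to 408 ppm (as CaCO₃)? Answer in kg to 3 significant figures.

Volume: 184,000 US gal × 3.785 L/gal = 696,440 L.
After draining 23% and refilling: 490 × 0.77 + 58 × 0.23 = 390.64 ppm.
Deficit to target: 408 − 390.64 = 17.36 mg/L.
As CaCO₃: 17.36 mg/L × 696,440 L = 12,090 g; ÷ 100.1 = 120.8 mol Ca²⁺.
Mass: 120.8 × 147 = 17,750 g.

17.8 kg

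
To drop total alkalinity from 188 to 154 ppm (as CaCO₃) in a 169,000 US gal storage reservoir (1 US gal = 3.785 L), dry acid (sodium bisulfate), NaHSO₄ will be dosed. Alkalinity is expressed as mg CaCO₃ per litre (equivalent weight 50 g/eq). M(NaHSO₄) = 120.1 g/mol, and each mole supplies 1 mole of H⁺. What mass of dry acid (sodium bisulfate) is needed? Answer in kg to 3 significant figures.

52.2 kg

Volume: 169,000 US gal × 3.785 L/gal = 639,665 L.
Alkalinity to neutralize: (188 − 154) = 34 mg/L as CaCO₃ × 639,665 L = 21,750 g as CaCO₃.
Equivalents of H⁺ required: 21,750 ÷ 50 g/eq = 435 eq = 435 mol NaHSO₄.
Mass of NaHSO₄: 435 × 120.1 = 52,240 g.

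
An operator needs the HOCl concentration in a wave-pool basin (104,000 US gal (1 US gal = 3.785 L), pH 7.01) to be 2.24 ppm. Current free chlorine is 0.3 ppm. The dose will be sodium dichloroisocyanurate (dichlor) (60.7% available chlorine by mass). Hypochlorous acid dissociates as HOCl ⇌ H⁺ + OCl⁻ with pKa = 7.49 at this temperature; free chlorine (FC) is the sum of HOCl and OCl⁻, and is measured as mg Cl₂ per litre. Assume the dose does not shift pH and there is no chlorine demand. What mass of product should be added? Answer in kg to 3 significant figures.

1.74 kg

Volume: 104,000 US gal × 3.785 L/gal = 393,640 L.
[OCl⁻]/[HOCl] = 10^(pH − pKa) = 10^(7.01 − 7.49) = 0.3311; fraction as HOCl = 1/(1 + 0.3311) = 0.7512.
Free chlorine required for 2.24 ppm HOCl: 2.24 / 0.7512 = 2.982 ppm.
FC to add: 2.982 − 0.3 = 2.682 mg/L as Cl₂.
Cl₂ equivalent: 2.682 mg/L × 393,640 L = 1056 g.
Product at 60.7% available Cl: 1056 / 0.607 = 1739 g.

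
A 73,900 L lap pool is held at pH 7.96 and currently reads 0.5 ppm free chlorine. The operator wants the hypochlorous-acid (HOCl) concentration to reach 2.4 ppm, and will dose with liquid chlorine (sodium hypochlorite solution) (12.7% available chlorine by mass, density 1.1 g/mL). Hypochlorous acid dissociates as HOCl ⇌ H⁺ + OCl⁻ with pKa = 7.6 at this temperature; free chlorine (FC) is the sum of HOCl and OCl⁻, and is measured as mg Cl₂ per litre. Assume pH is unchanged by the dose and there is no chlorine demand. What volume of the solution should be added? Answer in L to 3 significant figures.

[OCl⁻]/[HOCl] = 10^(pH − pKa) = 10^(7.96 − 7.6) = 2.291; fraction as HOCl = 1/(1 + 2.291) = 0.3039.
Free chlorine required for 2.4 ppm HOCl: 2.4 / 0.3039 = 7.898 ppm.
FC to add: 7.898 − 0.5 = 7.398 mg/L as Cl₂.
Cl₂ equivalent: 7.398 mg/L × 73,900 L = 546.7 g.
Product at 12.7% available Cl: 546.7 / 0.127 = 4305 g.
Volume: 4305 g ÷ 1.1 g/mL = 3914 mL.

3.91 L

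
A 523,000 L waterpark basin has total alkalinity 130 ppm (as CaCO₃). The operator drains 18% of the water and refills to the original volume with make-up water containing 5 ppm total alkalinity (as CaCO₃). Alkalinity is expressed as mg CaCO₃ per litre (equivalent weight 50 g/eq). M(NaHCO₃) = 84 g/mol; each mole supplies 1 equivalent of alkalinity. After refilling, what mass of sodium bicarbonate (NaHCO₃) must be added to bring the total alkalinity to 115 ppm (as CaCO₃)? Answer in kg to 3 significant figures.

6.59 kg

After draining 18% and refilling: 130 × 0.82 + 5 × 0.18 = 107.5 ppm.
Deficit to target: 115 − 107.5 = 7.5 mg/L.
As CaCO₃: 7.5 mg/L × 523,000 L = 3922 g; ÷ 50 g/eq ÷ 1 = 78.45 mol NaHCO₃.
Mass: 78.45 × 84 = 6590 g.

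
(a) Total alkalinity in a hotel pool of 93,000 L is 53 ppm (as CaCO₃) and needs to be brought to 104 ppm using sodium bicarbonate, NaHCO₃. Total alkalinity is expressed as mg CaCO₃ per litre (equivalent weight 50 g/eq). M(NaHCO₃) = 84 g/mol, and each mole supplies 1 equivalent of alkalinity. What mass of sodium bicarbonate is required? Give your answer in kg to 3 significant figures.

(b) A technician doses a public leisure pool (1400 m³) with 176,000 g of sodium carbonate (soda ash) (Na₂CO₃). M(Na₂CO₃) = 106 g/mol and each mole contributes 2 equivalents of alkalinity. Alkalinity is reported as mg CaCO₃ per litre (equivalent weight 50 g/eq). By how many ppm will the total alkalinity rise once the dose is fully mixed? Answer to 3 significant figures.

(a) Alkalinity to add: (104 − 53) = 51 mg/L as CaCO₃ × 93,000 L = 4743 g as CaCO₃.
(a) Equivalents: 4743 g ÷ 50 g/eq = 94.86 eq.
(a) NaHCO₃ supplies 1 eq per mole → 94.86 mol.
(a) Mass: 94.86 mol × 84 g/mol = 7968 g.

(b) Volume: 1400 m³ = 1,400,000 L.
(b) Moles of Na₂CO₃: 176,000 g ÷ 106 g/mol = 1660 mol → 3321 eq of alkalinity.
(b) As CaCO₃: 3321 eq × 50 g/eq = 166,000 g.
(b) Rise: 166,000 g / 1,400,000 L × 1000 = 118.6 mg/L.

(a) 7.97 kg; (b) 119 ppm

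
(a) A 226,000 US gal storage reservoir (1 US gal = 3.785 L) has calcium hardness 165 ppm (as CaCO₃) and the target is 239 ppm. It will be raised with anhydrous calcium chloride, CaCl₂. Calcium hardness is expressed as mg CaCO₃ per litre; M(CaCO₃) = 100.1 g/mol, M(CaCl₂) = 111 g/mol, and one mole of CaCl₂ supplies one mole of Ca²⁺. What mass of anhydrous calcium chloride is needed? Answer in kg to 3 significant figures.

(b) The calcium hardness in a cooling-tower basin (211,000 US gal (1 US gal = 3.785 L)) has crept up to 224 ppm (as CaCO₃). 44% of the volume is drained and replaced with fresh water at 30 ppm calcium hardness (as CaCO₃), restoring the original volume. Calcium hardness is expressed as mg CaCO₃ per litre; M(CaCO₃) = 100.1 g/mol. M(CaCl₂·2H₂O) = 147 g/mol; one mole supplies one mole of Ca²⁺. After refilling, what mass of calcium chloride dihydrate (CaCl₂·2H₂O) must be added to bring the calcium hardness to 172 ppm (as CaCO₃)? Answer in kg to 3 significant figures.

(a) 70.2 kg; (b) 39.1 kg

(a) Volume: 226,000 US gal × 3.785 L/gal = 855,410 L.
(a) Hardness to add: (239 − 165) = 74 mg/L as CaCO₃ × 855,410 L = 63,300 g as CaCO₃.
(a) Moles of Ca²⁺ (1 mol Ca²⁺ ≡ 1 mol CaCO₃): 63,300 / 100.1 g/mol = 632.4 mol.
(a) Mass of CaCl₂: 632.4 × 111 = 70,190 g.

(b) Volume: 211,000 US gal × 3.785 L/gal = 798,635 L.
(b) After draining 44% and refilling: 224 × 0.56 + 30 × 0.44 = 138.64 ppm.
(b) Deficit to target: 172 − 138.64 = 33.36 mg/L.
(b) As CaCO₃: 33.36 mg/L × 798,635 L = 26,640 g; ÷ 100.1 = 266.2 mol Ca²⁺.
(b) Mass: 266.2 × 147 = 39,130 g.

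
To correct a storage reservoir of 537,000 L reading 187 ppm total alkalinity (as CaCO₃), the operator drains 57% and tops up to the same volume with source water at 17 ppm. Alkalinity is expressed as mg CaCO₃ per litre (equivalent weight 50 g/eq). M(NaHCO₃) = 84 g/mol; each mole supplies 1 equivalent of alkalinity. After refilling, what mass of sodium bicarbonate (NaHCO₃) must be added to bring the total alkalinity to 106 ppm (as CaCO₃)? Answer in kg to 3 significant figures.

14.3 kg

After draining 57% and refilling: 187 × 0.43 + 17 × 0.57 = 90.1 ppm.
Deficit to target: 106 − 90.1 = 15.9 mg/L.
As CaCO₃: 15.9 mg/L × 537,000 L = 8538 g; ÷ 50 g/eq ÷ 1 = 170.8 mol NaHCO₃.
Mass: 170.8 × 84 = 14,340 g.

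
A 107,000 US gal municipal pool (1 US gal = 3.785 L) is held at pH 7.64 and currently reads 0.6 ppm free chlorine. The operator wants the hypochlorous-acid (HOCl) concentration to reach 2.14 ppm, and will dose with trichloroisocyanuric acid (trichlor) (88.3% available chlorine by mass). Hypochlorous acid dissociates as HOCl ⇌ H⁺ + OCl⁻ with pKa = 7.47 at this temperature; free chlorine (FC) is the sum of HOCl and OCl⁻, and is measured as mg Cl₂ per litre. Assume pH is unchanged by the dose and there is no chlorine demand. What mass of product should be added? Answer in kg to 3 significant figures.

2.16 kg

Volume: 107,000 US gal × 3.785 L/gal = 404,995 L.
[OCl⁻]/[HOCl] = 10^(pH − pKa) = 10^(7.64 − 7.47) = 1.479; fraction as HOCl = 1/(1 + 1.479) = 0.4034.
Free chlorine required for 2.14 ppm HOCl: 2.14 / 0.4034 = 5.305 ppm.
FC to add: 5.305 − 0.6 = 4.705 mg/L as Cl₂.
Cl₂ equivalent: 4.705 mg/L × 404,995 L = 1906 g.
Product at 88.3% available Cl: 1906 / 0.883 = 2158 g.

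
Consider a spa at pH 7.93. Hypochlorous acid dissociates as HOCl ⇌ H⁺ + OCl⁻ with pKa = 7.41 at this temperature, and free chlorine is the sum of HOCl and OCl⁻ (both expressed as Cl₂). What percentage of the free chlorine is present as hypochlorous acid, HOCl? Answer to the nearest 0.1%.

23.2%

[OCl⁻]/[HOCl] = 10^(pH − pKa) = 10^(7.93 − 7.41) = 10^0.52 = 3.311.
Fraction as HOCl = 1 / (1 + 3.311) = 0.2319.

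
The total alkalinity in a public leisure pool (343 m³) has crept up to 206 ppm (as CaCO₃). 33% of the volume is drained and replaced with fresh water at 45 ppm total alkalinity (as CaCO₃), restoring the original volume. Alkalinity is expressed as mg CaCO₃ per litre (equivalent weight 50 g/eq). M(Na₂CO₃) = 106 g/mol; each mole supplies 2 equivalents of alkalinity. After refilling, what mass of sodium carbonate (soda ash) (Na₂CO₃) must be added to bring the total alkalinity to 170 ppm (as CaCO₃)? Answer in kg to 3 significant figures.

Volume: 343 m³ = 343,000 L.
After draining 33% and refilling: 206 × 0.67 + 45 × 0.33 = 152.87 ppm.
Deficit to target: 170 − 152.87 = 17.13 mg/L.
As CaCO₃: 17.13 mg/L × 343,000 L = 5876 g; ÷ 50 g/eq ÷ 2 = 58.76 mol Na₂CO₃.
Mass: 58.76 × 106 = 6228 g.

6.23 kg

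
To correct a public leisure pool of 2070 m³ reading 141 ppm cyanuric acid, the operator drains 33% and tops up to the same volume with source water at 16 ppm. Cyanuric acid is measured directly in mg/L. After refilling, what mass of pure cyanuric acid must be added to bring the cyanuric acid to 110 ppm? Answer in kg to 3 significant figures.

21.2 kg

Volume: 2070 m³ = 2,070,000 L.
After draining 33% and refilling: 141 × 0.67 + 16 × 0.33 = 99.75 ppm.
Deficit to target: 110 − 99.75 = 10.25 mg/L.
Mass: 10.25 mg/L × 2,070,000 L = 21,220 g cyanuric acid.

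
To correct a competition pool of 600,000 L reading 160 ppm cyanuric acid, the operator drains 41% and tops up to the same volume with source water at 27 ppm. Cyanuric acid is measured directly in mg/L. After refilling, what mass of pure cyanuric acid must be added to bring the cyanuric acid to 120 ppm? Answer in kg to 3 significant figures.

8.72 kg

After draining 41% and refilling: 160 × 0.59 + 27 × 0.41 = 105.47 ppm.
Deficit to target: 120 − 105.47 = 14.53 mg/L.
Mass: 14.53 mg/L × 600,000 L = 8718 g cyanuric acid.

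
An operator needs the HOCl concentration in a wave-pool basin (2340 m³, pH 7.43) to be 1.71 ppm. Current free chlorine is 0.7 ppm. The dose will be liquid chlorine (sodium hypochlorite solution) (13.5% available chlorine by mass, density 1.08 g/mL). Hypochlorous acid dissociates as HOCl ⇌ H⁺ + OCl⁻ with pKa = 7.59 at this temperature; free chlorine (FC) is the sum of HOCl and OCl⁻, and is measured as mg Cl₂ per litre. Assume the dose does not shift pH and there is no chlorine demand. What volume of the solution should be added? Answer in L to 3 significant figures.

35.2 L

Volume: 2340 m³ = 2,340,000 L.
[OCl⁻]/[HOCl] = 10^(pH − pKa) = 10^(7.43 − 7.59) = 0.6918; fraction as HOCl = 1/(1 + 0.6918) = 0.5911.
Free chlorine required for 1.71 ppm HOCl: 1.71 / 0.5911 = 2.893 ppm.
FC to add: 2.893 − 0.7 = 2.193 mg/L as Cl₂.
Cl₂ equivalent: 2.193 mg/L × 2,340,000 L = 5132 g.
Product at 13.5% available Cl: 5132 / 0.135 = 38,010 g.
Volume: 38,010 g ÷ 1.08 g/mL = 35,200 mL.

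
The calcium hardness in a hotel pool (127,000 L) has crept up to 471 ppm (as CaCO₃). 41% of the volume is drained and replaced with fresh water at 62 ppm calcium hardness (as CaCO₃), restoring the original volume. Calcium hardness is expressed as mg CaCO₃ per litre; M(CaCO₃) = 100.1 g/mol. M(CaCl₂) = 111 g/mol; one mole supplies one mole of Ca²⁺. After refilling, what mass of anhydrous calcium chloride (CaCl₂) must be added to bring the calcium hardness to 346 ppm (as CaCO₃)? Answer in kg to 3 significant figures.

6.01 kg

After draining 41% and refilling: 471 × 0.59 + 62 × 0.41 = 303.31 ppm.
Deficit to target: 346 − 303.31 = 42.69 mg/L.
As CaCO₃: 42.69 mg/L × 127,000 L = 5422 g; ÷ 100.1 = 54.16 mol Ca²⁺.
Mass: 54.16 × 111 = 6012 g.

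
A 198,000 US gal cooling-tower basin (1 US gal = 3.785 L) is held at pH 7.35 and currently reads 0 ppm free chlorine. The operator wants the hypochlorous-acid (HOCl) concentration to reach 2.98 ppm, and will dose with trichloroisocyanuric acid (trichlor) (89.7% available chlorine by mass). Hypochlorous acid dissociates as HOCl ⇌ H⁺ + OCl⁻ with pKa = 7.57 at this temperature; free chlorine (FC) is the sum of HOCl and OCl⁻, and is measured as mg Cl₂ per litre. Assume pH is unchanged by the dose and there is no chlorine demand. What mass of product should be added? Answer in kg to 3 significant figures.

Volume: 198,000 US gal × 3.785 L/gal = 749,430 L.
[OCl⁻]/[HOCl] = 10^(pH − pKa) = 10^(7.35 − 7.57) = 0.6026; fraction as HOCl = 1/(1 + 0.6026) = 0.624.
Free chlorine required for 2.98 ppm HOCl: 2.98 / 0.624 = 4.776 ppm.
FC to add: 4.776 − 0 = 4.776 mg/L as Cl₂.
Cl₂ equivalent: 4.776 mg/L × 749,430 L = 3579 g.
Product at 89.7% available Cl: 3579 / 0.897 = 3990 g.

3.99 kg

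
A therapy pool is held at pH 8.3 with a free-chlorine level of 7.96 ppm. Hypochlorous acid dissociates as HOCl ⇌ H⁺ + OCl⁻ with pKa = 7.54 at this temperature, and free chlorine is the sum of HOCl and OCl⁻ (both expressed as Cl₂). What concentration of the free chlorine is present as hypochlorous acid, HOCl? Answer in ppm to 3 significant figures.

[OCl⁻]/[HOCl] = 10^(pH − pKa) = 10^(8.3 − 7.54) = 10^0.76 = 5.754.
Fraction as HOCl = 1 / (1 + 5.754) = 0.1481.
HOCl = 0.1481 × 7.96 ppm = 1.178 ppm.

1.18 ppm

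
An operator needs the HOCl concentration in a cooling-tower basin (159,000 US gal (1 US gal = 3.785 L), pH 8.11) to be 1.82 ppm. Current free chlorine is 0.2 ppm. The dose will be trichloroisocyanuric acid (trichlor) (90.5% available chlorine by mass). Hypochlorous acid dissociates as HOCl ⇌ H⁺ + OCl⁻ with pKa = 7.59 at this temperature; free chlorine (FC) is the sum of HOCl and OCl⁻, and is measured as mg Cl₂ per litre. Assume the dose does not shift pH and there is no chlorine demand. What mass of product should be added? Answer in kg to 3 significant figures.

5.08 kg

Volume: 159,000 US gal × 3.785 L/gal = 601,815 L.
[OCl⁻]/[HOCl] = 10^(pH − pKa) = 10^(8.11 − 7.59) = 3.311; fraction as HOCl = 1/(1 + 3.311) = 0.2319.
Free chlorine required for 1.82 ppm HOCl: 1.82 / 0.2319 = 7.847 ppm.
FC to add: 7.847 − 0.2 = 7.647 mg/L as Cl₂.
Cl₂ equivalent: 7.647 mg/L × 601,815 L = 4602 g.
Product at 90.5% available Cl: 4602 / 0.905 = 5085 g.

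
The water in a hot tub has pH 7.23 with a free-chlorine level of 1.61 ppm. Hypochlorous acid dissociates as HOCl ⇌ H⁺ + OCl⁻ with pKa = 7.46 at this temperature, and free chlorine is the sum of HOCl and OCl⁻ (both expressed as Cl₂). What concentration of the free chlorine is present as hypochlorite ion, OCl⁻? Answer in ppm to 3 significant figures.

0.597 ppm

[OCl⁻]/[HOCl] = 10^(pH − pKa) = 10^(7.23 − 7.46) = 10^-0.23 = 0.5888.
Fraction as HOCl = 1 / (1 + 0.5888) = 0.6294.
OCl⁻ = (1 − 0.6294) × 1.61 ppm = 0.5967 ppm.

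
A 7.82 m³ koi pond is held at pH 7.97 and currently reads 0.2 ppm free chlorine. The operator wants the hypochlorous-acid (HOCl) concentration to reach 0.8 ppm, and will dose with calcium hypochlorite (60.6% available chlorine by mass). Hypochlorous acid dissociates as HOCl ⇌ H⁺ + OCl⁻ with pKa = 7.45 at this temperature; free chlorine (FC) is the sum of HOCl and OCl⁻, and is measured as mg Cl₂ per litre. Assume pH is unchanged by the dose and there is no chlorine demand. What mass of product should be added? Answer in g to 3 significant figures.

Volume: 7.82 m³ = 7,820 L.
[OCl⁻]/[HOCl] = 10^(pH − pKa) = 10^(7.97 − 7.45) = 3.311; fraction as HOCl = 1/(1 + 3.311) = 0.2319.
Free chlorine required for 0.8 ppm HOCl: 0.8 / 0.2319 = 3.449 ppm.
FC to add: 3.449 − 0.2 = 3.249 mg/L as Cl₂.
Cl₂ equivalent: 3.249 mg/L × 7,820 L = 25.41 g.
Product at 60.6% available Cl: 25.41 / 0.606 = 41.93 g.

41.9 g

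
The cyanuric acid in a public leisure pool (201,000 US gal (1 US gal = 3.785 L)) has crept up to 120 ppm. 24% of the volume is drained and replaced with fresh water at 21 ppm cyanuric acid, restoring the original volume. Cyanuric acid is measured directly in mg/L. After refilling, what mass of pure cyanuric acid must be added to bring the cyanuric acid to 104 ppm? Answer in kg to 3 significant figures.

Volume: 201,000 US gal × 3.785 L/gal = 760,785 L.
After draining 24% and refilling: 120 × 0.76 + 21 × 0.24 = 96.24 ppm.
Deficit to target: 104 − 96.24 = 7.76 mg/L.
Mass: 7.76 mg/L × 760,785 L = 5904 g cyanuric acid.

5.90 kg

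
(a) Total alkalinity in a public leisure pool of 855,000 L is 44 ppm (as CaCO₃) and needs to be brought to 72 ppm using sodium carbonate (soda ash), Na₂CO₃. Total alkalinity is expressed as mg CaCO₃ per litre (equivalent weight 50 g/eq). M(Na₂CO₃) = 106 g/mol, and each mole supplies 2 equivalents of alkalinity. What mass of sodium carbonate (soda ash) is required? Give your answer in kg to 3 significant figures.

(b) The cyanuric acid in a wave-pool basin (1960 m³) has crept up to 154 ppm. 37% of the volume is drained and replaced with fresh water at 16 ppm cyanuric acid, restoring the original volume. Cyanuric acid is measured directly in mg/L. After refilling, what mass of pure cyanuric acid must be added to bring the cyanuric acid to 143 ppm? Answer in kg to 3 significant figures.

(a) 25.4 kg; (b) 78.5 kg

(a) Alkalinity to add: (72 − 44) = 28 mg/L as CaCO₃ × 855,000 L = 23,940 g as CaCO₃.
(a) Equivalents: 23,940 g ÷ 50 g/eq = 478.8 eq.
(a) Each mole of Na₂CO₃ supplies 2 eq, so 478.8 / 2 = 239.4 mol.
(a) Mass: 239.4 mol × 106 g/mol = 25,380 g.

(b) Volume: 1960 m³ = 1,960,000 L.
(b) After draining 37% and refilling: 154 × 0.63 + 16 × 0.37 = 102.94 ppm.
(b) Deficit to target: 143 − 102.94 = 40.06 mg/L.
(b) Mass: 40.06 mg/L × 1,960,000 L = 78,520 g cyanuric acid.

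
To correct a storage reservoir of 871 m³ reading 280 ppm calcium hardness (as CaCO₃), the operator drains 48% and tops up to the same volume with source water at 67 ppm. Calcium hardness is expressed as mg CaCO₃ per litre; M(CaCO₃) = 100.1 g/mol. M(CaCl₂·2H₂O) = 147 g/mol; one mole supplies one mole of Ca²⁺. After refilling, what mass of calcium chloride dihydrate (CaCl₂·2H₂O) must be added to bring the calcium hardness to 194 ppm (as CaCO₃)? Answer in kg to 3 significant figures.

Volume: 871 m³ = 871,000 L.
After draining 48% and refilling: 280 × 0.52 + 67 × 0.48 = 177.76 ppm.
Deficit to target: 194 − 177.76 = 16.24 mg/L.
As CaCO₃: 16.24 mg/L × 871,000 L = 14,150 g; ÷ 100.1 = 141.3 mol Ca²⁺.
Mass: 141.3 × 147 = 20,770 g.

20.8 kg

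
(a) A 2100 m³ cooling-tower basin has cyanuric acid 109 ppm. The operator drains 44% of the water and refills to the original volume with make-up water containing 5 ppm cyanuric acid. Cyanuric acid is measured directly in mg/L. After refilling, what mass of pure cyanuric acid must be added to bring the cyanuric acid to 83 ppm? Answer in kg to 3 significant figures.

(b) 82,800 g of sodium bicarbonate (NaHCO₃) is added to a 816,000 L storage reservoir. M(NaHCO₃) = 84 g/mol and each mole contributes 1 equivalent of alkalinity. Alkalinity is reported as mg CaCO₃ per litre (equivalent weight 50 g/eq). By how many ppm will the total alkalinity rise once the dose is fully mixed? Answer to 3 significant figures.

(a) Volume: 2100 m³ = 2,100,000 L.
(a) After draining 44% and refilling: 109 × 0.56 + 5 × 0.44 = 63.24 ppm.
(a) Deficit to target: 83 − 63.24 = 19.76 mg/L.
(a) Mass: 19.76 mg/L × 2,100,000 L = 41,500 g cyanuric acid.

(b) Moles of NaHCO₃: 82,800 g ÷ 84 g/mol = 985.7 mol → 985.7 eq of alkalinity.
(b) As CaCO₃: 985.7 eq × 50 g/eq = 49,290 g.
(b) Rise: 49,290 g / 816,000 L × 1000 = 60.4 mg/L.

(a) 41.5 kg; (b) 60.4 ppm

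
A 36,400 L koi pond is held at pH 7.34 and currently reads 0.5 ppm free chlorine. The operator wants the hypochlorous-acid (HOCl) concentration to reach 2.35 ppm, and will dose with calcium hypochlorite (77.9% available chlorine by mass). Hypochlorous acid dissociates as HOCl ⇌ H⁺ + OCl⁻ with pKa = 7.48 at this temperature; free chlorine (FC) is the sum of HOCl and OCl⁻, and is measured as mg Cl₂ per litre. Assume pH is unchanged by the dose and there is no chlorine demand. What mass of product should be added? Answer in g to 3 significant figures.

[OCl⁻]/[HOCl] = 10^(pH − pKa) = 10^(7.34 − 7.48) = 0.7244; fraction as HOCl = 1/(1 + 0.7244) = 0.5799.
Free chlorine required for 2.35 ppm HOCl: 2.35 / 0.5799 = 4.052 ppm.
FC to add: 4.052 − 0.5 = 3.552 mg/L as Cl₂.
Cl₂ equivalent: 3.552 mg/L × 36,400 L = 129.3 g.
Product at 77.9% available Cl: 129.3 / 0.779 = 166 g.

166 g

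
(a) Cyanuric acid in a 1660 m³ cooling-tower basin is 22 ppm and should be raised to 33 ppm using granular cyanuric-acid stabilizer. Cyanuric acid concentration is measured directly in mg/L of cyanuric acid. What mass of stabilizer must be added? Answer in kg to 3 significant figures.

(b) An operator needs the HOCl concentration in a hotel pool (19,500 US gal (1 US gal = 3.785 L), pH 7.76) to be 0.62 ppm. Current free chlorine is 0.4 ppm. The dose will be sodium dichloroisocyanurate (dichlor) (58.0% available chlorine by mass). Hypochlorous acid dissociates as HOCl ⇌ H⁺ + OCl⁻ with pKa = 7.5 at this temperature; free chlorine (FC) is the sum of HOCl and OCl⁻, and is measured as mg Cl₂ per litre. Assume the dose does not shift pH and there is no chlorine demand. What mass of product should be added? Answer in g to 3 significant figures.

(a) 18.3 kg; (b) 172 g

(a) Volume: 1660 m³ = 1,660,000 L.
(a) CYA to add: (33 − 22) = 11 mg/L × 1,660,000 L = 18,260 g cyanuric acid.

(b) Volume: 19,500 US gal × 3.785 L/gal = 73,808 L.
(b) [OCl⁻]/[HOCl] = 10^(pH − pKa) = 10^(7.76 − 7.5) = 1.82; fraction as HOCl = 1/(1 + 1.82) = 0.3546.
(b) Free chlorine required for 0.62 ppm HOCl: 0.62 / 0.3546 = 1.748 ppm.
(b) FC to add: 1.748 − 0.4 = 1.348 mg/L as Cl₂.
(b) Cl₂ equivalent: 1.348 mg/L × 73,808 L = 99.51 g.
(b) Product at 58.0% available Cl: 99.51 / 0.58 = 171.6 g.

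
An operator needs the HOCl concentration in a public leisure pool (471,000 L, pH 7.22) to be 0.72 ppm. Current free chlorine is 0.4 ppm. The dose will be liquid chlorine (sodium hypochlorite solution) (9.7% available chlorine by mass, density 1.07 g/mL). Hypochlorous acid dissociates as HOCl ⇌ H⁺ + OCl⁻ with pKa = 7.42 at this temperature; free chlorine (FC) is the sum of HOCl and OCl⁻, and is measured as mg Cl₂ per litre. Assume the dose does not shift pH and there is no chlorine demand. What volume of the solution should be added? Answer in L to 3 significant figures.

3.51 L

[OCl⁻]/[HOCl] = 10^(pH − pKa) = 10^(7.22 − 7.42) = 0.631; fraction as HOCl = 1/(1 + 0.631) = 0.6131.
Free chlorine required for 0.72 ppm HOCl: 0.72 / 0.6131 = 1.174 ppm.
FC to add: 1.174 − 0.4 = 0.7743 mg/L as Cl₂.
Cl₂ equivalent: 0.7743 mg/L × 471,000 L = 364.7 g.
Product at 9.7% available Cl: 364.7 / 0.097 = 3760 g.
Volume: 3760 g ÷ 1.07 g/mL = 3514 mL.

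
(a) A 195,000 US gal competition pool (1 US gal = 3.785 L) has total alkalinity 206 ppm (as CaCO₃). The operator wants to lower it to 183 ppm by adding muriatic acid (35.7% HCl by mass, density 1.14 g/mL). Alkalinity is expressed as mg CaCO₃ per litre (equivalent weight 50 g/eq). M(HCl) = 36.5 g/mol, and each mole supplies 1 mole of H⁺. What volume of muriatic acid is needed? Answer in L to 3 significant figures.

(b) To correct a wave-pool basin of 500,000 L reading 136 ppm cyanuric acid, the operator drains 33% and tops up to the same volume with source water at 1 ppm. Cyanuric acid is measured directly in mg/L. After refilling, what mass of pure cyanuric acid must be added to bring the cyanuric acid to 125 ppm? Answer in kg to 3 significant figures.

(a) Volume: 195,000 US gal × 3.785 L/gal = 738,075 L.
(a) Alkalinity to neutralize: (206 − 183) = 23 mg/L as CaCO₃ × 738,075 L = 16,980 g as CaCO₃.
(a) Equivalents of H⁺ required: 16,980 ÷ 50 g/eq = 339.5 eq = 339.5 mol HCl.
(a) Mass of HCl: 339.5 × 36.5 = 12,390 g.
(a) Mass of 35.7% solution: 12,390 / 0.357 = 34,710 g.
(a) Volume: 34,710 g ÷ 1.14 g/mL = 30,450 mL.

(b) After draining 33% and refilling: 136 × 0.67 + 1 × 0.33 = 91.45 ppm.
(b) Deficit to target: 125 − 91.45 = 33.55 mg/L.
(b) Mass: 33.55 mg/L × 500,000 L = 16,780 g cyanuric acid.

(a) 30.4 L; (b) 16.8 kg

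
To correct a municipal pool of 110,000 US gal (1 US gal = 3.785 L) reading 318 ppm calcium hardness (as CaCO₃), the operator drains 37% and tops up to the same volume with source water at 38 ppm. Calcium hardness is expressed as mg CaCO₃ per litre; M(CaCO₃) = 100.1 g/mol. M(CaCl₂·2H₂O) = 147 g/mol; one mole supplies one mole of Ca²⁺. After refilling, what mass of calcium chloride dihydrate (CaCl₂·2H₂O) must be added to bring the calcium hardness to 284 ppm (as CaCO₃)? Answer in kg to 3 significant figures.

42.6 kg

Volume: 110,000 US gal × 3.785 L/gal = 416,350 L.
After draining 37% and refilling: 318 × 0.63 + 38 × 0.37 = 214.4 ppm.
Deficit to target: 284 − 214.4 = 69.6 mg/L.
As CaCO₃: 69.6 mg/L × 416,350 L = 28,980 g; ÷ 100.1 = 289.5 mol Ca²⁺.
Mass: 289.5 × 147 = 42,560 g.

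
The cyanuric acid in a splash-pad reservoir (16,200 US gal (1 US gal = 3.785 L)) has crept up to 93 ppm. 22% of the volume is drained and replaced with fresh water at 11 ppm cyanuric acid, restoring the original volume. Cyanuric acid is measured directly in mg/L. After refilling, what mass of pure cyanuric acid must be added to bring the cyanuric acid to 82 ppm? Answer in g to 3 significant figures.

Volume: 16,200 US gal × 3.785 L/gal = 61,317 L.
After draining 22% and refilling: 93 × 0.78 + 11 × 0.22 = 74.96 ppm.
Deficit to target: 82 − 74.96 = 7.04 mg/L.
Mass: 7.04 mg/L × 61,317 L = 431.7 g cyanuric acid.

432 g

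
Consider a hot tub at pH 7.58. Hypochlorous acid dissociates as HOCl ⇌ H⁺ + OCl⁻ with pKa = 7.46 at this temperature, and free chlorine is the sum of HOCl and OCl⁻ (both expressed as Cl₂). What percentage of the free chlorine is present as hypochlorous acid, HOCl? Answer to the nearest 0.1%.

43.1%

[OCl⁻]/[HOCl] = 10^(pH − pKa) = 10^(7.58 − 7.46) = 10^0.12 = 1.318.
Fraction as HOCl = 1 / (1 + 1.318) = 0.4314.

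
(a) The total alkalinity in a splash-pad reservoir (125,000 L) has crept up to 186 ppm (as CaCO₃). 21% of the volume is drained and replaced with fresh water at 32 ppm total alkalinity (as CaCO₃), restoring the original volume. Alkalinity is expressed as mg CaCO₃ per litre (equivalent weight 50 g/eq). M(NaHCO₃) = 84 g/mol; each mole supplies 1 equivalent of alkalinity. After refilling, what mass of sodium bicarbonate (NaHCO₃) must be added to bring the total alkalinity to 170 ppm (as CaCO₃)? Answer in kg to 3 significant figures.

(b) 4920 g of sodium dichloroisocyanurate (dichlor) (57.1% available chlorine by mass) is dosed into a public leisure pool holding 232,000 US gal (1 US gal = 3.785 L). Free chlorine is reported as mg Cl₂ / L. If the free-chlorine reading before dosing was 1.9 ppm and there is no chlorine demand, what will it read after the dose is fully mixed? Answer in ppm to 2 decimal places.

(a) 3.43 kg; (b) 5.10 ppm

(a) After draining 21% and refilling: 186 × 0.79 + 32 × 0.21 = 153.66 ppm.
(a) Deficit to target: 170 − 153.66 = 16.34 mg/L.
(a) As CaCO₃: 16.34 mg/L × 125,000 L = 2043 g; ÷ 50 g/eq ÷ 1 = 40.85 mol NaHCO₃.
(a) Mass: 40.85 × 84 = 3431 g.

(b) Volume: 232,000 US gal × 3.785 L/gal = 878,120 L.
(b) Available chlorine delivered: 4920 g × 0.571 = 2809 g as Cl₂.
(b) Concentration rise: 2809 g / 878,120 L = 3.199 mg/L = 3.20 ppm.
(b) Final FC: 1.9 + 3.20 = 5.10 ppm.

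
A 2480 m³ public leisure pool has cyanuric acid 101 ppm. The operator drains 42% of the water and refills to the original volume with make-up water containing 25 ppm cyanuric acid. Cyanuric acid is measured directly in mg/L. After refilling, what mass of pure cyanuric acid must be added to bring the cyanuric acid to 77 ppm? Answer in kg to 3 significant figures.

Volume: 2480 m³ = 2,480,000 L.
After draining 42% and refilling: 101 × 0.58 + 25 × 0.42 = 69.08 ppm.
Deficit to target: 77 − 69.08 = 7.92 mg/L.
Mass: 7.92 mg/L × 2,480,000 L = 19,640 g cyanuric acid.

19.6 kg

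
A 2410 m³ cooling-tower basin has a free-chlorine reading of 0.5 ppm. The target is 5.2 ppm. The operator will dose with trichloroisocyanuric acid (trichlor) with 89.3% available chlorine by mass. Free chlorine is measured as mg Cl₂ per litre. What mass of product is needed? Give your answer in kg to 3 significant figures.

Volume: 2410 m³ = 2,410,000 L.
Chlorine deficit: 5.2 − 0.5 = 4.7 ppm = 4.7 mg/L as Cl₂.
Cl₂ equivalent needed: 4.7 mg/L × 2,410,000 L = 11,330,000 mg = 11,330 g.
Product at 89.3% available chlorine: 11,330 / 0.893 = 12,680 g.

12.7 kg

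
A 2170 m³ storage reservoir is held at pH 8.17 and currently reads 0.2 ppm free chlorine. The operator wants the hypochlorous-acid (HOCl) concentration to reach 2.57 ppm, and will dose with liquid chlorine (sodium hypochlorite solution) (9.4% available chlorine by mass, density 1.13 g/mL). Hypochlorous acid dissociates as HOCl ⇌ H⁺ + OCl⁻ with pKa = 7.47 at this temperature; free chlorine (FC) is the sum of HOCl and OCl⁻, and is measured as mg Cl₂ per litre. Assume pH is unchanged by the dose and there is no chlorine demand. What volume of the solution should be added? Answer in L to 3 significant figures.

312 L

Volume: 2170 m³ = 2,170,000 L.
[OCl⁻]/[HOCl] = 10^(pH − pKa) = 10^(8.17 − 7.47) = 5.012; fraction as HOCl = 1/(1 + 5.012) = 0.1663.
Free chlorine required for 2.57 ppm HOCl: 2.57 / 0.1663 = 15.45 ppm.
FC to add: 15.45 − 0.2 = 15.25 mg/L as Cl₂.
Cl₂ equivalent: 15.25 mg/L × 2,170,000 L = 33,090 g.
Product at 9.4% available Cl: 33,090 / 0.094 = 352,100 g.
Volume: 352,100 g ÷ 1.13 g/mL = 311,600 mL.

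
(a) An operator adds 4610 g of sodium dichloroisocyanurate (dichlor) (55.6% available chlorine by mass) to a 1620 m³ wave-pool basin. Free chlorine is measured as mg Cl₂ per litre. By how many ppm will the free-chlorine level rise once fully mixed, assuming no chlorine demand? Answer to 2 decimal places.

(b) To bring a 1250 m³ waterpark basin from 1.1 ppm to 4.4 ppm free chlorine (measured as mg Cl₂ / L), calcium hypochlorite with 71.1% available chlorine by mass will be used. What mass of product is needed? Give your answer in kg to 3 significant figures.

(a) Volume: 1620 m³ = 1,620,000 L.
(a) Available chlorine delivered: 4610 g × 0.556 = 2563 g as Cl₂.
(a) Concentration rise: 2563 g / 1,620,000 L = 1.582 mg/L = 1.58 ppm.

(b) Volume: 1250 m³ = 1,250,000 L.
(b) Chlorine deficit: 4.4 − 1.1 = 3.3 ppm = 3.3 mg/L as Cl₂.
(b) Cl₂ equivalent needed: 3.3 mg/L × 1,250,000 L = 4,125,000 mg = 4125 g.
(b) Product at 71.1% available chlorine: 4125 / 0.711 = 5802 g.

(a) 1.58 ppm; (b) 5.80 kg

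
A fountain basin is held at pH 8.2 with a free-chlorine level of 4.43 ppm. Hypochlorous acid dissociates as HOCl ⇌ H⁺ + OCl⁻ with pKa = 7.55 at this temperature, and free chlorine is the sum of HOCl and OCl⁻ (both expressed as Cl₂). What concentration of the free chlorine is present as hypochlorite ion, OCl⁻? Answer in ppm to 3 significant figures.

[OCl⁻]/[HOCl] = 10^(pH − pKa) = 10^(8.2 − 7.55) = 10^0.65 = 4.467.
Fraction as HOCl = 1 / (1 + 4.467) = 0.1829.
OCl⁻ = (1 − 0.1829) × 4.43 ppm = 3.62 ppm.

3.62 ppm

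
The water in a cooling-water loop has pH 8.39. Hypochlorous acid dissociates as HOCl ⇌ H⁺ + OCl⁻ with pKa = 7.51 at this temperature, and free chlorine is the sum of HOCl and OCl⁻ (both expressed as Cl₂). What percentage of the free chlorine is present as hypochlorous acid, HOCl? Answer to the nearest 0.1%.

11.6%

[OCl⁻]/[HOCl] = 10^(pH − pKa) = 10^(8.39 − 7.51) = 10^0.88 = 7.586.
Fraction as HOCl = 1 / (1 + 7.586) = 0.1165.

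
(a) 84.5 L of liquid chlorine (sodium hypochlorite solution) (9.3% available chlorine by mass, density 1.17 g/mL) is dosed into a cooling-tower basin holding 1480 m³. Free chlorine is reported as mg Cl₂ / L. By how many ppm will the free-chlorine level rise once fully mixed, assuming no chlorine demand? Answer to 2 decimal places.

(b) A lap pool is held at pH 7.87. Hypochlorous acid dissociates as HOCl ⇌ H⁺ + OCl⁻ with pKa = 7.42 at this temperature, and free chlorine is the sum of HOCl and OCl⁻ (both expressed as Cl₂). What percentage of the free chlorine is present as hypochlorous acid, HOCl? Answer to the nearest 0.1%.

(a) Volume: 1480 m³ = 1,480,000 L.
(a) Mass of solution: 84.5 L × 1000 mL/L × 1.17 g/mL = 98,860 g.
(a) Available chlorine delivered: 98,860 g × 0.093 = 9194 g as Cl₂.
(a) Concentration rise: 9194 g / 1,480,000 L = 6.212 mg/L = 6.21 ppm.

(b) [OCl⁻]/[HOCl] = 10^(pH − pKa) = 10^(7.87 − 7.42) = 10^0.45 = 2.818.
(b) Fraction as HOCl = 1 / (1 + 2.818) = 0.2619.

(a) 6.21 ppm; (b) 26.2%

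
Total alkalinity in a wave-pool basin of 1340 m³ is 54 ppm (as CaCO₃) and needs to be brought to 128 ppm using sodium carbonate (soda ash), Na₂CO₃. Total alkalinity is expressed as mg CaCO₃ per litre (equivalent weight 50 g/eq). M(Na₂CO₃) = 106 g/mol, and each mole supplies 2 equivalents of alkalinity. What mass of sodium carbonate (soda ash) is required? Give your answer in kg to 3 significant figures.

105 kg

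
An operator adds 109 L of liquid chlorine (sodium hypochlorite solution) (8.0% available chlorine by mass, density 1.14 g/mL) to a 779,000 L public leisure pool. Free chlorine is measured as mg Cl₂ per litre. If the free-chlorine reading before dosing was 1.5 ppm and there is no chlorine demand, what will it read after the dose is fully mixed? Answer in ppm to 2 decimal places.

14.26 ppm

Mass of solution: 109 L × 1000 mL/L × 1.14 g/mL = 124,300 g.
Available chlorine delivered: 124,300 g × 0.08 = 9941 g as Cl₂.
Concentration rise: 9941 g / 779,000 L = 12.76 mg/L = 12.76 ppm.
Final FC: 1.5 + 12.76 = 14.26 ppm.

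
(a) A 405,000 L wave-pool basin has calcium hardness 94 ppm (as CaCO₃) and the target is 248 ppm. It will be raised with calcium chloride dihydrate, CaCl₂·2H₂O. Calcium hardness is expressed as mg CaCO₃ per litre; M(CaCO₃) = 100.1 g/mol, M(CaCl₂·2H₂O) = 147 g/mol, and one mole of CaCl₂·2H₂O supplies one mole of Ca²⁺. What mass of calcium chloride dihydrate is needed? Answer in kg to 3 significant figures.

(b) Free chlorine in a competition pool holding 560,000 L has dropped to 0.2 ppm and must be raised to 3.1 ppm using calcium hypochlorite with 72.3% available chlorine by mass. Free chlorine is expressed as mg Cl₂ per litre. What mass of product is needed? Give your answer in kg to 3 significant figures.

(a) 91.6 kg; (b) 2.25 kg

(a) Hardness to add: (248 − 94) = 154 mg/L as CaCO₃ × 405,000 L = 62,370 g as CaCO₃.
(a) Moles of Ca²⁺ (1 mol Ca²⁺ ≡ 1 mol CaCO₃): 62,370 / 100.1 g/mol = 623.1 mol.
(a) Mass of CaCl₂·2H₂O: 623.1 × 147 = 91,590 g.

(b) Chlorine deficit: 3.1 − 0.2 = 2.9 ppm = 2.9 mg/L as Cl₂.
(b) Cl₂ equivalent needed: 2.9 mg/L × 560,000 L = 1,624,000 mg = 1624 g.
(b) Product at 72.3% available chlorine: 1624 / 0.723 = 2246 g.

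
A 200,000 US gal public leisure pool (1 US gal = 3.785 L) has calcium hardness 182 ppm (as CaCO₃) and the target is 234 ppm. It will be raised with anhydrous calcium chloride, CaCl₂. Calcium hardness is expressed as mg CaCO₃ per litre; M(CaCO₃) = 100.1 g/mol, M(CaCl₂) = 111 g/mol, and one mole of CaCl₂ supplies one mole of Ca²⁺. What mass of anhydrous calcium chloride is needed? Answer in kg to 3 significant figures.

43.7 kg

Volume: 200,000 US gal × 3.785 L/gal = 757,000 L.
Hardness to add: (234 − 182) = 52 mg/L as CaCO₃ × 757,000 L = 39,360 g as CaCO₃.
Moles of Ca²⁺ (1 mol Ca²⁺ ≡ 1 mol CaCO₃): 39,360 / 100.1 g/mol = 393.2 mol.
Mass of CaCl₂: 393.2 × 111 = 43,650 g.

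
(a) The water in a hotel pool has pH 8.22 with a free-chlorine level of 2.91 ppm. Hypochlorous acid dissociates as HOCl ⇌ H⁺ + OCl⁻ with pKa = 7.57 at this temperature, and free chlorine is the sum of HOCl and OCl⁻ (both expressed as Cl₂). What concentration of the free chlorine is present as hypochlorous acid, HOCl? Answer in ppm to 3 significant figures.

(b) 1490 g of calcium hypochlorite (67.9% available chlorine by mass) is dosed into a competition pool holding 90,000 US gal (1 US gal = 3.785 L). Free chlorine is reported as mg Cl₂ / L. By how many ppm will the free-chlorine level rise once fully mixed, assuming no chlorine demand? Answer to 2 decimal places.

(a) 0.532 ppm; (b) 2.97 ppm

(a) [OCl⁻]/[HOCl] = 10^(pH − pKa) = 10^(8.22 − 7.57) = 10^0.65 = 4.467.
(a) Fraction as HOCl = 1 / (1 + 4.467) = 0.1829.
(a) HOCl = 0.1829 × 2.91 ppm = 0.5323 ppm.

(b) Volume: 90,000 US gal × 3.785 L/gal = 340,650 L.
(b) Available chlorine delivered: 1490 g × 0.679 = 1012 g as Cl₂.
(b) Concentration rise: 1012 g / 340,650 L = 2.97 mg/L = 2.97 ppm.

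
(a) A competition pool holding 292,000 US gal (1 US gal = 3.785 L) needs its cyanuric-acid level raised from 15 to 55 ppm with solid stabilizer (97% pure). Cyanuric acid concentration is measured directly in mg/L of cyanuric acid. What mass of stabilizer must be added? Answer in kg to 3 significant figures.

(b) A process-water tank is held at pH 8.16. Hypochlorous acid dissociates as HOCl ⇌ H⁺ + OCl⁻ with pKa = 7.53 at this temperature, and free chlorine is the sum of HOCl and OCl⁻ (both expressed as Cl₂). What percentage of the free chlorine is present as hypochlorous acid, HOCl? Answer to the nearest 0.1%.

(a) 45.6 kg; (b) 19.0%

(a) Volume: 292,000 US gal × 3.785 L/gal = 1,105,220 L.
(a) CYA to add: (55 − 15) = 40 mg/L × 1,105,220 L = 44,210 g cyanuric acid.
(a) At 97% purity: 44,210 / 0.97 = 45,580 g product.

(b) [OCl⁻]/[HOCl] = 10^(pH − pKa) = 10^(8.16 − 7.53) = 10^0.63 = 4.266.
(b) Fraction as HOCl = 1 / (1 + 4.266) = 0.1899.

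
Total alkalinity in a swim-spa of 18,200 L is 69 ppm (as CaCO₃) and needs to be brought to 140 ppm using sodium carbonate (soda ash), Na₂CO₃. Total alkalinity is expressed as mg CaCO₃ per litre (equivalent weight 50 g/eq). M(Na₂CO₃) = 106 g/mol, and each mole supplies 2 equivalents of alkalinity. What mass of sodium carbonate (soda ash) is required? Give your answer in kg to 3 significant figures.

Alkalinity to add: (140 − 69) = 71 mg/L as CaCO₃ × 18,200 L = 1292 g as CaCO₃.
Equivalents: 1292 g ÷ 50 g/eq = 25.84 eq.
Each mole of Na₂CO₃ supplies 2 eq, so 25.84 / 2 = 12.92 mol.
Mass: 12.92 mol × 106 g/mol = 1370 g.

1.37 kg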